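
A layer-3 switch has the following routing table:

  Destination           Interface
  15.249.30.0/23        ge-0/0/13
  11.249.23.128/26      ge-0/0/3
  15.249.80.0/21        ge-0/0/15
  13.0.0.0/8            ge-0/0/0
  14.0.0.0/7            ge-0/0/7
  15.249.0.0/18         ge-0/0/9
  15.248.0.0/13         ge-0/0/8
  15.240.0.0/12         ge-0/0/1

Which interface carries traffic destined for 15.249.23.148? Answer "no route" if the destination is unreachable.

ge-0/0/9

Routes whose prefix contains 15.249.23.148:
  14.0.0.0/7 (14.0.0.0 - 15.255.255.255) -> ge-0/0/7
  15.240.0.0/12 (15.240.0.0 - 15.255.255.255) -> ge-0/0/1
  15.248.0.0/13 (15.248.0.0 - 15.255.255.255) -> ge-0/0/8
  15.249.0.0/18 (15.249.0.0 - 15.249.63.255) -> ge-0/0/9
More-specific entries that do NOT match:
  11.249.23.128/26 (11.249.23.128 - 11.249.23.191) does not contain 15.249.23.148
  15.249.30.0/23 (15.249.30.0 - 15.249.31.255) does not contain 15.249.23.148
  15.249.80.0/21 (15.249.80.0 - 15.249.87.255) does not contain 15.249.23.148
Longest matching prefix is /18 -> interface ge-0/0/9.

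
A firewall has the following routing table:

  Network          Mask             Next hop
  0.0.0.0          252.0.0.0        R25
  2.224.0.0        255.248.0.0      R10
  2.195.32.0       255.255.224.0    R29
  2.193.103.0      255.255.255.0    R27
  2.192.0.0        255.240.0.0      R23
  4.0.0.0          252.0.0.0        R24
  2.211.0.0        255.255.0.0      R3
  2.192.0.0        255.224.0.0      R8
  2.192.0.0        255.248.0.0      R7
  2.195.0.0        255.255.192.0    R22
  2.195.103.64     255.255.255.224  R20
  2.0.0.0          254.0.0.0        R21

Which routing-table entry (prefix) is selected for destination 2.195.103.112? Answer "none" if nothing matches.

2.192.0.0/13

Entries matching 2.195.103.112:
  0.0.0.0/6 (0.0.0.0 - 3.255.255.255)
  2.0.0.0/7 (2.0.0.0 - 3.255.255.255)
  2.192.0.0/11 (2.192.0.0 - 2.223.255.255)
  2.192.0.0/12 (2.192.0.0 - 2.207.255.255)
  2.192.0.0/13 (2.192.0.0 - 2.199.255.255)
Most specific is 2.192.0.0/13.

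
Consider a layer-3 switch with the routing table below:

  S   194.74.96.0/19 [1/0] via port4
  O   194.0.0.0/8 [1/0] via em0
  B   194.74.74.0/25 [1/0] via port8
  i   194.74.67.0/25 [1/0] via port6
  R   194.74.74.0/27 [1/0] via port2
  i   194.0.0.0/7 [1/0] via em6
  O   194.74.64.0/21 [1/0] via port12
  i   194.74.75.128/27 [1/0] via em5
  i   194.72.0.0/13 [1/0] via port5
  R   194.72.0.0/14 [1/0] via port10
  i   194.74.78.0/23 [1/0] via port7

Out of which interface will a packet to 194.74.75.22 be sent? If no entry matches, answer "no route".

Routes whose prefix contains 194.74.75.22:
  194.0.0.0/7 (194.0.0.0 - 195.255.255.255) -> em6
  194.0.0.0/8 (194.0.0.0 - 194.255.255.255) -> em0
  194.72.0.0/13 (194.72.0.0 - 194.79.255.255) -> port5
  194.72.0.0/14 (194.72.0.0 - 194.75.255.255) -> port10
More-specific entries that do NOT match:
  194.74.74.0/27 (194.74.74.0 - 194.74.74.31) does not contain 194.74.75.22
  194.74.75.128/27 (194.74.75.128 - 194.74.75.159) does not contain 194.74.75.22
  194.74.74.0/25 (194.74.74.0 - 194.74.74.127) does not contain 194.74.75.22
  194.74.67.0/25 (194.74.67.0 - 194.74.67.127) does not contain 194.74.75.22
  194.74.78.0/23 (194.74.78.0 - 194.74.79.255) does not contain 194.74.75.22
  194.74.64.0/21 (194.74.64.0 - 194.74.71.255) does not contain 194.74.75.22
  194.74.96.0/19 (194.74.96.0 - 194.74.127.255) does not contain 194.74.75.22
Longest matching prefix is /14 -> interface port10.

port10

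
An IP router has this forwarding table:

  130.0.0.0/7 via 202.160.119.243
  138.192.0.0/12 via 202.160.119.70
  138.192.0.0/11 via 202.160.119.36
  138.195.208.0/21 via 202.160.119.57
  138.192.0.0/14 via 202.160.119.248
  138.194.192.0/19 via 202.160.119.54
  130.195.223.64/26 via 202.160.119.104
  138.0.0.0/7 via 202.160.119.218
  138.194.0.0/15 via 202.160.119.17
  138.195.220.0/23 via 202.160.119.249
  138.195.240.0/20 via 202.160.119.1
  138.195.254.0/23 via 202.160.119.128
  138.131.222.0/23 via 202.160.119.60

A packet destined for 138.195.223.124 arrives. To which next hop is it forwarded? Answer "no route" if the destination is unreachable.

Routes whose prefix contains 138.195.223.124:
  138.0.0.0/7 (138.0.0.0 - 139.255.255.255) -> 202.160.119.218
  138.192.0.0/11 (138.192.0.0 - 138.223.255.255) -> 202.160.119.36
  138.192.0.0/12 (138.192.0.0 - 138.207.255.255) -> 202.160.119.70
  138.192.0.0/14 (138.192.0.0 - 138.195.255.255) -> 202.160.119.248
  138.194.0.0/15 (138.194.0.0 - 138.195.255.255) -> 202.160.119.17
More-specific entries that do NOT match:
  130.195.223.64/26 (130.195.223.64 - 130.195.223.127) does not contain 138.195.223.124
  138.195.220.0/23 (138.195.220.0 - 138.195.221.255) does not contain 138.195.223.124
  138.195.254.0/23 (138.195.254.0 - 138.195.255.255) does not contain 138.195.223.124
  138.131.222.0/23 (138.131.222.0 - 138.131.223.255) does not contain 138.195.223.124
  138.195.208.0/21 (138.195.208.0 - 138.195.215.255) does not contain 138.195.223.124
  138.195.240.0/20 (138.195.240.0 - 138.195.255.255) does not contain 138.195.223.124
  138.194.192.0/19 (138.194.192.0 - 138.194.223.255) does not contain 138.195.223.124
Longest matching prefix is /15 -> next hop 202.160.119.17.

202.160.119.17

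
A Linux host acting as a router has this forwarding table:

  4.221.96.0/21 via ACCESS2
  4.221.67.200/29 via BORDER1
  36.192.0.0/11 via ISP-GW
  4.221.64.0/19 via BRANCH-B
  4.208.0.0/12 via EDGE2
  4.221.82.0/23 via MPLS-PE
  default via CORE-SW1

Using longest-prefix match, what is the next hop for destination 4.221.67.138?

BRANCH-B

Routes whose prefix contains 4.221.67.138:
  0.0.0.0/0 (default, matches everything) -> CORE-SW1
  4.208.0.0/12 (4.208.0.0 - 4.223.255.255) -> EDGE2
  4.221.64.0/19 (4.221.64.0 - 4.221.95.255) -> BRANCH-B
More-specific entries that do NOT match:
  4.221.67.200/29 (4.221.67.200 - 4.221.67.207) does not contain 4.221.67.138
  4.221.82.0/23 (4.221.82.0 - 4.221.83.255) does not contain 4.221.67.138
  4.221.96.0/21 (4.221.96.0 - 4.221.103.255) does not contain 4.221.67.138
Longest matching prefix is /19 -> next hop BRANCH-B.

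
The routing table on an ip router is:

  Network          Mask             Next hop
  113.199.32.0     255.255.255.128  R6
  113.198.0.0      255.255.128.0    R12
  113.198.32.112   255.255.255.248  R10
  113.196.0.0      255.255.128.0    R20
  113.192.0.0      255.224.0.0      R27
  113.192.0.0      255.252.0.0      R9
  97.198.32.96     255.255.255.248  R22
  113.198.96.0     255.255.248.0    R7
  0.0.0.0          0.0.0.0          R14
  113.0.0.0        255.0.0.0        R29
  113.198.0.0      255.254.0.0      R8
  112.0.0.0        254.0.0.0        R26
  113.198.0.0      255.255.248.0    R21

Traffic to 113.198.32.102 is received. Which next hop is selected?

Routes whose prefix contains 113.198.32.102:
  0.0.0.0/0 (default, matches everything) -> R14
  112.0.0.0/7 (112.0.0.0 - 113.255.255.255) -> R26
  113.0.0.0/8 (113.0.0.0 - 113.255.255.255) -> R29
  113.192.0.0/11 (113.192.0.0 - 113.223.255.255) -> R27
  113.198.0.0/15 (113.198.0.0 - 113.199.255.255) -> R8
  113.198.0.0/17 (113.198.0.0 - 113.198.127.255) -> R12
More-specific entries that do NOT match:
  113.198.32.112/29 (113.198.32.112 - 113.198.32.119) does not contain 113.198.32.102
  97.198.32.96/29 (97.198.32.96 - 97.198.32.103) does not contain 113.198.32.102
  113.199.32.0/25 (113.199.32.0 - 113.199.32.127) does not contain 113.198.32.102
  113.198.96.0/21 (113.198.96.0 - 113.198.103.255) does not contain 113.198.32.102
  113.198.0.0/21 (113.198.0.0 - 113.198.7.255) does not contain 113.198.32.102
Longest matching prefix is /17 -> next hop R12.

R12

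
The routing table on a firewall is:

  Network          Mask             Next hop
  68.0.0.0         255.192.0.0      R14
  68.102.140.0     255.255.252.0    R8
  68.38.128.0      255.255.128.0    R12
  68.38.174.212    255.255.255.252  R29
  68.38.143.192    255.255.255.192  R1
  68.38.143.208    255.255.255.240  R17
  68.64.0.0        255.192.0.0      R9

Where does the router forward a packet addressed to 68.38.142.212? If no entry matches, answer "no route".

R12

Routes whose prefix contains 68.38.142.212:
  68.0.0.0/10 (68.0.0.0 - 68.63.255.255) -> R14
  68.38.128.0/17 (68.38.128.0 - 68.38.255.255) -> R12
More-specific entries that do NOT match:
  68.38.174.212/30 (68.38.174.212 - 68.38.174.215) does not contain 68.38.142.212
  68.38.143.208/28 (68.38.143.208 - 68.38.143.223) does not contain 68.38.142.212
  68.38.143.192/26 (68.38.143.192 - 68.38.143.255) does not contain 68.38.142.212
  68.102.140.0/22 (68.102.140.0 - 68.102.143.255) does not contain 68.38.142.212
Longest matching prefix is /17 -> next hop R12.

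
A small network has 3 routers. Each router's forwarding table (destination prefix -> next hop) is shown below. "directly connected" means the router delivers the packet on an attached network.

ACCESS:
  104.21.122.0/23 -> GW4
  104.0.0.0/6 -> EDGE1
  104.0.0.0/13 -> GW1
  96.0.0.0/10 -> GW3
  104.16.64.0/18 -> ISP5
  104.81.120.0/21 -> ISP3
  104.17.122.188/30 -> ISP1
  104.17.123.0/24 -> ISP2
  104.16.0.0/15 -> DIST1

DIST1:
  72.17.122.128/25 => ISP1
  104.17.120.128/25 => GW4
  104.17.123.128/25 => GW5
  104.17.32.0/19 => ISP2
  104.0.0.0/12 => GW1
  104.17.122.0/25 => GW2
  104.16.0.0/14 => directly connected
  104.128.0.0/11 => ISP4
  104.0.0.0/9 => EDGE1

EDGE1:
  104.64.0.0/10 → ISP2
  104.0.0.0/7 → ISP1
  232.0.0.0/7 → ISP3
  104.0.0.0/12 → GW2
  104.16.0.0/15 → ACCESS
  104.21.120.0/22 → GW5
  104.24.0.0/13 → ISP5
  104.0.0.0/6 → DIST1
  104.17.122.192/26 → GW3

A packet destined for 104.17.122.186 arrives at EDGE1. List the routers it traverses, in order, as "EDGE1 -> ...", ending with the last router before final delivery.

At EDGE1: longest match for 104.17.122.186 is 104.16.0.0/15 -> ACCESS
At ACCESS: longest match for 104.17.122.186 is 104.16.0.0/15 -> DIST1
At DIST1: longest match for 104.17.122.186 is 104.16.0.0/14 -> directly connected

EDGE1 -> ACCESS -> DIST1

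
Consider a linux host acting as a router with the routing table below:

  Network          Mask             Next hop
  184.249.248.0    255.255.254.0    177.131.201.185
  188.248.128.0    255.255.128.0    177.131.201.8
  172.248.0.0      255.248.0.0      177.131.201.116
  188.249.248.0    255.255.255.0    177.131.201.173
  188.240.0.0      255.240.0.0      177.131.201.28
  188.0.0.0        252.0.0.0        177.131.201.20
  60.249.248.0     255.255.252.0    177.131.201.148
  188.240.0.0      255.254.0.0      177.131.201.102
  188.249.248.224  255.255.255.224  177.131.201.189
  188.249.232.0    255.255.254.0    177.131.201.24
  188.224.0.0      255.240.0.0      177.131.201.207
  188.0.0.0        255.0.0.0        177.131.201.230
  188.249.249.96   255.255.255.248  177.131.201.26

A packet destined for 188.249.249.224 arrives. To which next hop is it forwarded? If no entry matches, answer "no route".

Routes whose prefix contains 188.249.249.224:
  188.0.0.0/6 (188.0.0.0 - 191.255.255.255) -> 177.131.201.20
  188.0.0.0/8 (188.0.0.0 - 188.255.255.255) -> 177.131.201.230
  188.240.0.0/12 (188.240.0.0 - 188.255.255.255) -> 177.131.201.28
More-specific entries that do NOT match:
  188.249.249.96/29 (188.249.249.96 - 188.249.249.103) does not contain 188.249.249.224
  188.249.248.224/27 (188.249.248.224 - 188.249.248.255) does not contain 188.249.249.224
  188.249.248.0/24 (188.249.248.0 - 188.249.248.255) does not contain 188.249.249.224
  184.249.248.0/23 (184.249.248.0 - 184.249.249.255) does not contain 188.249.249.224
  188.249.232.0/23 (188.249.232.0 - 188.249.233.255) does not contain 188.249.249.224
  60.249.248.0/22 (60.249.248.0 - 60.249.251.255) does not contain 188.249.249.224
  188.248.128.0/17 (188.248.128.0 - 188.248.255.255) does not contain 188.249.249.224
  188.240.0.0/15 (188.240.0.0 - 188.241.255.255) does not contain 188.249.249.224
  172.248.0.0/13 (172.248.0.0 - 172.255.255.255) does not contain 188.249.249.224
Longest matching prefix is /12 -> next hop 177.131.201.28.

177.131.201.28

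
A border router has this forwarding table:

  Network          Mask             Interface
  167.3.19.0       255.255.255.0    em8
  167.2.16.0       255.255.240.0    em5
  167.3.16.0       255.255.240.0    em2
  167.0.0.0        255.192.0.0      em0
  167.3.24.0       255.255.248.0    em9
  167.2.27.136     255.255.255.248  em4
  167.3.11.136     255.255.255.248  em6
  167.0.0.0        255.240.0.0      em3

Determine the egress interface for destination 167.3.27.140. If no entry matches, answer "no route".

em9

Routes whose prefix contains 167.3.27.140:
  167.0.0.0/10 (167.0.0.0 - 167.63.255.255) -> em0
  167.0.0.0/12 (167.0.0.0 - 167.15.255.255) -> em3
  167.3.16.0/20 (167.3.16.0 - 167.3.31.255) -> em2
  167.3.24.0/21 (167.3.24.0 - 167.3.31.255) -> em9
More-specific entries that do NOT match:
  167.2.27.136/29 (167.2.27.136 - 167.2.27.143) does not contain 167.3.27.140
  167.3.11.136/29 (167.3.11.136 - 167.3.11.143) does not contain 167.3.27.140
  167.3.19.0/24 (167.3.19.0 - 167.3.19.255) does not contain 167.3.27.140
Longest matching prefix is /21 -> interface em9.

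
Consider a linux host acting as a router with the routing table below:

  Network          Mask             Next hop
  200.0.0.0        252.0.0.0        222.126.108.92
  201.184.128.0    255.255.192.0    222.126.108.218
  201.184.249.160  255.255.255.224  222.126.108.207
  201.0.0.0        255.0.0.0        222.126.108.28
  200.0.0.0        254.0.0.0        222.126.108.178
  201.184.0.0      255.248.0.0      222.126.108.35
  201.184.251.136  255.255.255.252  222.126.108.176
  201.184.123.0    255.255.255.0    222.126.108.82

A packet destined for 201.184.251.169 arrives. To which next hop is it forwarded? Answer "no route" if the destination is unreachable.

Routes whose prefix contains 201.184.251.169:
  200.0.0.0/6 (200.0.0.0 - 203.255.255.255) -> 222.126.108.92
  200.0.0.0/7 (200.0.0.0 - 201.255.255.255) -> 222.126.108.178
  201.0.0.0/8 (201.0.0.0 - 201.255.255.255) -> 222.126.108.28
  201.184.0.0/13 (201.184.0.0 - 201.191.255.255) -> 222.126.108.35
More-specific entries that do NOT match:
  201.184.251.136/30 (201.184.251.136 - 201.184.251.139) does not contain 201.184.251.169
  201.184.249.160/27 (201.184.249.160 - 201.184.249.191) does not contain 201.184.251.169
  201.184.123.0/24 (201.184.123.0 - 201.184.123.255) does not contain 201.184.251.169
  201.184.128.0/18 (201.184.128.0 - 201.184.191.255) does not contain 201.184.251.169
Longest matching prefix is /13 -> next hop 222.126.108.35.

222.126.108.35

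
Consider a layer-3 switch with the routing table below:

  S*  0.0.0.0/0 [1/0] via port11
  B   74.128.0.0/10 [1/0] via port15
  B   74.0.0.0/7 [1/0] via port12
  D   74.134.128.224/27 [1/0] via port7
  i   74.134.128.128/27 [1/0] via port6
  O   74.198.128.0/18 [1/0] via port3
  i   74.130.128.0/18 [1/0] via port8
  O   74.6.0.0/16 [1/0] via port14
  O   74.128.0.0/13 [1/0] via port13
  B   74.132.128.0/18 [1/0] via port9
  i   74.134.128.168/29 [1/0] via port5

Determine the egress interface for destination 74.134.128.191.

port13

Routes whose prefix contains 74.134.128.191:
  0.0.0.0/0 (default, matches everything) -> port11
  74.0.0.0/7 (74.0.0.0 - 75.255.255.255) -> port12
  74.128.0.0/10 (74.128.0.0 - 74.191.255.255) -> port15
  74.128.0.0/13 (74.128.0.0 - 74.135.255.255) -> port13
More-specific entries that do NOT match:
  74.134.128.168/29 (74.134.128.168 - 74.134.128.175) does not contain 74.134.128.191
  74.134.128.224/27 (74.134.128.224 - 74.134.128.255) does not contain 74.134.128.191
  74.134.128.128/27 (74.134.128.128 - 74.134.128.159) does not contain 74.134.128.191
  74.198.128.0/18 (74.198.128.0 - 74.198.191.255) does not contain 74.134.128.191
  74.130.128.0/18 (74.130.128.0 - 74.130.191.255) does not contain 74.134.128.191
  74.132.128.0/18 (74.132.128.0 - 74.132.191.255) does not contain 74.134.128.191
  74.6.0.0/16 (74.6.0.0 - 74.6.255.255) does not contain 74.134.128.191
Longest matching prefix is /13 -> interface port13.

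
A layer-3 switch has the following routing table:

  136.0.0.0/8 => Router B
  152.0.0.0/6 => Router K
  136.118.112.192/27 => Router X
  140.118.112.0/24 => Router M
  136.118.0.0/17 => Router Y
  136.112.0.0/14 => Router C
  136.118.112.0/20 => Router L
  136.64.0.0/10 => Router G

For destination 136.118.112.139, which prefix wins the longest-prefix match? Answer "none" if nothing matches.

136.118.112.0/20

Entries matching 136.118.112.139:
  136.0.0.0/8 (136.0.0.0 - 136.255.255.255)
  136.64.0.0/10 (136.64.0.0 - 136.127.255.255)
  136.118.0.0/17 (136.118.0.0 - 136.118.127.255)
  136.118.112.0/20 (136.118.112.0 - 136.118.127.255)
Most specific is 136.118.112.0/20.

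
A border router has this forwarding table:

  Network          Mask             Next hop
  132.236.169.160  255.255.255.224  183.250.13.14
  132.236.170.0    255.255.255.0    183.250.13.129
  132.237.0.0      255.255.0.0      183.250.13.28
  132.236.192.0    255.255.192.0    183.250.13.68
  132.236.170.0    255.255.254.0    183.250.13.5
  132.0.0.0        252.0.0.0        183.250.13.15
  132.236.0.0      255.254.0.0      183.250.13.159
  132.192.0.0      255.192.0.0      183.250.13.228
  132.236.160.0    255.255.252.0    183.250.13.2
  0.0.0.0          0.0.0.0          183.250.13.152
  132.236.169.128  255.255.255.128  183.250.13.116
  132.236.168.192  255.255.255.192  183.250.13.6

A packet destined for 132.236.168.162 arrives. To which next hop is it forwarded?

Routes whose prefix contains 132.236.168.162:
  0.0.0.0/0 (default, matches everything) -> 183.250.13.152
  132.0.0.0/6 (132.0.0.0 - 135.255.255.255) -> 183.250.13.15
  132.192.0.0/10 (132.192.0.0 - 132.255.255.255) -> 183.250.13.228
  132.236.0.0/15 (132.236.0.0 - 132.237.255.255) -> 183.250.13.159
More-specific entries that do NOT match:
  132.236.169.160/27 (132.236.169.160 - 132.236.169.191) does not contain 132.236.168.162
  132.236.168.192/26 (132.236.168.192 - 132.236.168.255) does not contain 132.236.168.162
  132.236.169.128/25 (132.236.169.128 - 132.236.169.255) does not contain 132.236.168.162
  132.236.170.0/24 (132.236.170.0 - 132.236.170.255) does not contain 132.236.168.162
  132.236.170.0/23 (132.236.170.0 - 132.236.171.255) does not contain 132.236.168.162
  132.236.160.0/22 (132.236.160.0 - 132.236.163.255) does not contain 132.236.168.162
  132.236.192.0/18 (132.236.192.0 - 132.236.255.255) does not contain 132.236.168.162
  132.237.0.0/16 (132.237.0.0 - 132.237.255.255) does not contain 132.236.168.162
Longest matching prefix is /15 -> next hop 183.250.13.159.

183.250.13.159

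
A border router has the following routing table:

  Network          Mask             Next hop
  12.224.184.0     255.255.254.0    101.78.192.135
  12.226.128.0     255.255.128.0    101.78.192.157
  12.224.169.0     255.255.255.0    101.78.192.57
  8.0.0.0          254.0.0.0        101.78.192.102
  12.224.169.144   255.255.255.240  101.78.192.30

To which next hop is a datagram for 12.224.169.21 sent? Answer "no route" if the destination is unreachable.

Routes whose prefix contains 12.224.169.21:
  12.224.169.0/24 (12.224.169.0 - 12.224.169.255) -> 101.78.192.57
More-specific entries that do NOT match:
  12.224.169.144/28 (12.224.169.144 - 12.224.169.159) does not contain 12.224.169.21
Longest matching prefix is /24 -> next hop 101.78.192.57.

101.78.192.57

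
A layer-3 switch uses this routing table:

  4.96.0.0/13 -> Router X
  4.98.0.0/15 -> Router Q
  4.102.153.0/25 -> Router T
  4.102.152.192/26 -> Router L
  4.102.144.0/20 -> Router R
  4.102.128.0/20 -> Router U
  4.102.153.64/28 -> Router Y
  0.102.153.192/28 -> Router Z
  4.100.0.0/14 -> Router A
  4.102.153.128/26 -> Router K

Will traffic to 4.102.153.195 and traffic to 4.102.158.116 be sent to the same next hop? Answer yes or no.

yes

4.102.153.195: longest match 4.102.144.0/20 -> Router R
4.102.158.116: longest match 4.102.144.0/20 -> Router R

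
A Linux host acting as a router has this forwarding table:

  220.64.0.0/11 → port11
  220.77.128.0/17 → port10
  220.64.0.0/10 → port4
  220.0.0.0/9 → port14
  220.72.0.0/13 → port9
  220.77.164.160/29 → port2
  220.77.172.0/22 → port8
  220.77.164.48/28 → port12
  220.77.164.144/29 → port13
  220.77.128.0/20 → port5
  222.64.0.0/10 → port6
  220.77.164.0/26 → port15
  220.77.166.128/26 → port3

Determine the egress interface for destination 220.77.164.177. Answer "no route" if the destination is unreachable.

port10

Routes whose prefix contains 220.77.164.177:
  220.0.0.0/9 (220.0.0.0 - 220.127.255.255) -> port14
  220.64.0.0/10 (220.64.0.0 - 220.127.255.255) -> port4
  220.64.0.0/11 (220.64.0.0 - 220.95.255.255) -> port11
  220.72.0.0/13 (220.72.0.0 - 220.79.255.255) -> port9
  220.77.128.0/17 (220.77.128.0 - 220.77.255.255) -> port10
More-specific entries that do NOT match:
  220.77.164.160/29 (220.77.164.160 - 220.77.164.167) does not contain 220.77.164.177
  220.77.164.144/29 (220.77.164.144 - 220.77.164.151) does not contain 220.77.164.177
  220.77.164.48/28 (220.77.164.48 - 220.77.164.63) does not contain 220.77.164.177
  220.77.164.0/26 (220.77.164.0 - 220.77.164.63) does not contain 220.77.164.177
  220.77.166.128/26 (220.77.166.128 - 220.77.166.191) does not contain 220.77.164.177
  220.77.172.0/22 (220.77.172.0 - 220.77.175.255) does not contain 220.77.164.177
  220.77.128.0/20 (220.77.128.0 - 220.77.143.255) does not contain 220.77.164.177
Longest matching prefix is /17 -> interface port10.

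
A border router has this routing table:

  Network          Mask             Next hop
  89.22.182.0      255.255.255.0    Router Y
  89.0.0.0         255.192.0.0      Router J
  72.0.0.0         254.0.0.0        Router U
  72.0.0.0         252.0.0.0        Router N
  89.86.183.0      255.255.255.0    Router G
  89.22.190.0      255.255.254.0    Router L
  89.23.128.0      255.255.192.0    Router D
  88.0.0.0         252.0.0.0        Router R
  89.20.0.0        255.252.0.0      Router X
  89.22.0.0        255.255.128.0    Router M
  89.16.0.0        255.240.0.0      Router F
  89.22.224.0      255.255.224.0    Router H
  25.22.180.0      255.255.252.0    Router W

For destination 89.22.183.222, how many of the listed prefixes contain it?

Prefixes containing 89.22.183.222:
  88.0.0.0/6 (88.0.0.0 - 91.255.255.255)
  89.0.0.0/10 (89.0.0.0 - 89.63.255.255)
  89.16.0.0/12 (89.16.0.0 - 89.31.255.255)
  89.20.0.0/14 (89.20.0.0 - 89.23.255.255)
Total matching entries: 4.

4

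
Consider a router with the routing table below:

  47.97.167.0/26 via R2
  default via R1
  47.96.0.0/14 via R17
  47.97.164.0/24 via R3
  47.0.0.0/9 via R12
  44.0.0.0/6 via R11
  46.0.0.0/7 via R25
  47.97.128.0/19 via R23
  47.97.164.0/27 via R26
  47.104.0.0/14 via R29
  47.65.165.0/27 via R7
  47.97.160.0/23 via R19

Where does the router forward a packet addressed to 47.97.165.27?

Routes whose prefix contains 47.97.165.27:
  0.0.0.0/0 (default, matches everything) -> R1
  44.0.0.0/6 (44.0.0.0 - 47.255.255.255) -> R11
  46.0.0.0/7 (46.0.0.0 - 47.255.255.255) -> R25
  47.0.0.0/9 (47.0.0.0 - 47.127.255.255) -> R12
  47.96.0.0/14 (47.96.0.0 - 47.99.255.255) -> R17
More-specific entries that do NOT match:
  47.97.164.0/27 (47.97.164.0 - 47.97.164.31) does not contain 47.97.165.27
  47.65.165.0/27 (47.65.165.0 - 47.65.165.31) does not contain 47.97.165.27
  47.97.167.0/26 (47.97.167.0 - 47.97.167.63) does not contain 47.97.165.27
  47.97.164.0/24 (47.97.164.0 - 47.97.164.255) does not contain 47.97.165.27
  47.97.160.0/23 (47.97.160.0 - 47.97.161.255) does not contain 47.97.165.27
  47.97.128.0/19 (47.97.128.0 - 47.97.159.255) does not contain 47.97.165.27
Longest matching prefix is /14 -> next hop R17.

R17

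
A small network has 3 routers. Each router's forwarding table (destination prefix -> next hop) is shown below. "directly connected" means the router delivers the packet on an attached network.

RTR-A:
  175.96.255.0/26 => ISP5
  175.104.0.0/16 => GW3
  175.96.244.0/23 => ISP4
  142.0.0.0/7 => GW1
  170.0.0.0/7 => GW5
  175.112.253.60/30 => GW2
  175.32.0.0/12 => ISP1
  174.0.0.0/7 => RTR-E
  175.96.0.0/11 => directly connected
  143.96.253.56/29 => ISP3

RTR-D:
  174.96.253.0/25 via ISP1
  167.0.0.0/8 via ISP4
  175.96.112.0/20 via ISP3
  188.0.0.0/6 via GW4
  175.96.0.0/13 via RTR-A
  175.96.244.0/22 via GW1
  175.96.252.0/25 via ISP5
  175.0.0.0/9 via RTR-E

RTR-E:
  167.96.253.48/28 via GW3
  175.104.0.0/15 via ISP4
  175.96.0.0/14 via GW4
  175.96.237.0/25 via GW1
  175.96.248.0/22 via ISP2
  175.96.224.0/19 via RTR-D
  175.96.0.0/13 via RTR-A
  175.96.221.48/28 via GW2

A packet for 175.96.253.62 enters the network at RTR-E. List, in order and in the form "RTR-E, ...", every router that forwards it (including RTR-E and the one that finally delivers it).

At RTR-E: longest match for 175.96.253.62 is 175.96.224.0/19 -> RTR-D
At RTR-D: longest match for 175.96.253.62 is 175.96.0.0/13 -> RTR-A
At RTR-A: longest match for 175.96.253.62 is 175.96.0.0/11 -> directly connected

RTR-E, RTR-D, RTR-A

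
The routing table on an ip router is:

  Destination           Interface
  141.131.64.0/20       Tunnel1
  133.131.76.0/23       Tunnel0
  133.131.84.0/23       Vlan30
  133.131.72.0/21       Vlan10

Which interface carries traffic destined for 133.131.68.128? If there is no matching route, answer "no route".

No entry's prefix contains 133.131.68.128; there is no default route.

no route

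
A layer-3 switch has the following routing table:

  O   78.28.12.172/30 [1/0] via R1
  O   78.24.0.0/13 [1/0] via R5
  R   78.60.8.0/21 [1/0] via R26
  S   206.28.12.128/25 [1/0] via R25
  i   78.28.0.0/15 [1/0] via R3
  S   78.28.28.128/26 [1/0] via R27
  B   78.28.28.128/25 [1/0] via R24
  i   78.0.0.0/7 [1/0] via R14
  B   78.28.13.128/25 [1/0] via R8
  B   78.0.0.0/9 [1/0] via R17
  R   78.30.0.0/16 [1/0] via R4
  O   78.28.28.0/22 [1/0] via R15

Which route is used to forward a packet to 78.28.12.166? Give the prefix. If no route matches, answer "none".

78.28.0.0/15

Entries matching 78.28.12.166:
  78.0.0.0/7 (78.0.0.0 - 79.255.255.255)
  78.0.0.0/9 (78.0.0.0 - 78.127.255.255)
  78.24.0.0/13 (78.24.0.0 - 78.31.255.255)
  78.28.0.0/15 (78.28.0.0 - 78.29.255.255)
Most specific is 78.28.0.0/15.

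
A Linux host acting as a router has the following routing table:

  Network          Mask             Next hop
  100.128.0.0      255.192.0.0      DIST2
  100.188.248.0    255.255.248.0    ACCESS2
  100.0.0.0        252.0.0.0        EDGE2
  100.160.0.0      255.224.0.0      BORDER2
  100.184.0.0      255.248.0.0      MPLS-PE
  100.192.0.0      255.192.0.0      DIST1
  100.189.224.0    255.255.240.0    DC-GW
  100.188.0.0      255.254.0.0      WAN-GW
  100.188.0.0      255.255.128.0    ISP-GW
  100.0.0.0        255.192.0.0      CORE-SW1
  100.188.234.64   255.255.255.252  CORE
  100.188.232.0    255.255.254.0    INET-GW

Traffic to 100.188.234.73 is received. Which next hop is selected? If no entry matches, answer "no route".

WAN-GW

Routes whose prefix contains 100.188.234.73:
  100.0.0.0/6 (100.0.0.0 - 103.255.255.255) -> EDGE2
  100.128.0.0/10 (100.128.0.0 - 100.191.255.255) -> DIST2
  100.160.0.0/11 (100.160.0.0 - 100.191.255.255) -> BORDER2
  100.184.0.0/13 (100.184.0.0 - 100.191.255.255) -> MPLS-PE
  100.188.0.0/15 (100.188.0.0 - 100.189.255.255) -> WAN-GW
More-specific entries that do NOT match:
  100.188.234.64/30 (100.188.234.64 - 100.188.234.67) does not contain 100.188.234.73
  100.188.232.0/23 (100.188.232.0 - 100.188.233.255) does not contain 100.188.234.73
  100.188.248.0/21 (100.188.248.0 - 100.188.255.255) does not contain 100.188.234.73
  100.189.224.0/20 (100.189.224.0 - 100.189.239.255) does not contain 100.188.234.73
  100.188.0.0/17 (100.188.0.0 - 100.188.127.255) does not contain 100.188.234.73
Longest matching prefix is /15 -> next hop WAN-GW.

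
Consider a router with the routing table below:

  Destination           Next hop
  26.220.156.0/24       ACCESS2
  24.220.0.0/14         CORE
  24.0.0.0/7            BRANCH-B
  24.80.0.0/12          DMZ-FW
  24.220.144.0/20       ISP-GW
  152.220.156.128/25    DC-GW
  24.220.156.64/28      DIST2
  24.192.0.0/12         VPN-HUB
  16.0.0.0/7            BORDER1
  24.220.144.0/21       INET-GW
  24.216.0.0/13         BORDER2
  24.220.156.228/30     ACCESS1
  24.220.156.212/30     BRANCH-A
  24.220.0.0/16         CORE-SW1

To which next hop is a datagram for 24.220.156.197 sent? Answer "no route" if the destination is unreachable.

Routes whose prefix contains 24.220.156.197:
  24.0.0.0/7 (24.0.0.0 - 25.255.255.255) -> BRANCH-B
  24.216.0.0/13 (24.216.0.0 - 24.223.255.255) -> BORDER2
  24.220.0.0/14 (24.220.0.0 - 24.223.255.255) -> CORE
  24.220.0.0/16 (24.220.0.0 - 24.220.255.255) -> CORE-SW1
  24.220.144.0/20 (24.220.144.0 - 24.220.159.255) -> ISP-GW
More-specific entries that do NOT match:
  24.220.156.228/30 (24.220.156.228 - 24.220.156.231) does not contain 24.220.156.197
  24.220.156.212/30 (24.220.156.212 - 24.220.156.215) does not contain 24.220.156.197
  24.220.156.64/28 (24.220.156.64 - 24.220.156.79) does not contain 24.220.156.197
  152.220.156.128/25 (152.220.156.128 - 152.220.156.255) does not contain 24.220.156.197
  26.220.156.0/24 (26.220.156.0 - 26.220.156.255) does not contain 24.220.156.197
  24.220.144.0/21 (24.220.144.0 - 24.220.151.255) does not contain 24.220.156.197
Longest matching prefix is /20 -> next hop ISP-GW.

ISP-GW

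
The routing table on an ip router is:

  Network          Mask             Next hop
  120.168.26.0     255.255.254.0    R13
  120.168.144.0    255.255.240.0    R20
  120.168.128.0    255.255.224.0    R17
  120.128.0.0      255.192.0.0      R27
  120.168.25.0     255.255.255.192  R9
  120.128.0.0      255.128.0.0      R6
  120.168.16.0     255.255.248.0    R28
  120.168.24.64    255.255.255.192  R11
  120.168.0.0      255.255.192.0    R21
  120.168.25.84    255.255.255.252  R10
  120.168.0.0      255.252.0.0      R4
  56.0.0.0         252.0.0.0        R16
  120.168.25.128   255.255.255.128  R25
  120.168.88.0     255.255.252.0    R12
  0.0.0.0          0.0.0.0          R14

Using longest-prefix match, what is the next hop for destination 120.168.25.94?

Routes whose prefix contains 120.168.25.94:
  0.0.0.0/0 (default, matches everything) -> R14
  120.128.0.0/9 (120.128.0.0 - 120.255.255.255) -> R6
  120.128.0.0/10 (120.128.0.0 - 120.191.255.255) -> R27
  120.168.0.0/14 (120.168.0.0 - 120.171.255.255) -> R4
  120.168.0.0/18 (120.168.0.0 - 120.168.63.255) -> R21
More-specific entries that do NOT match:
  120.168.25.84/30 (120.168.25.84 - 120.168.25.87) does not contain 120.168.25.94
  120.168.25.0/26 (120.168.25.0 - 120.168.25.63) does not contain 120.168.25.94
  120.168.24.64/26 (120.168.24.64 - 120.168.24.127) does not contain 120.168.25.94
  120.168.25.128/25 (120.168.25.128 - 120.168.25.255) does not contain 120.168.25.94
  120.168.26.0/23 (120.168.26.0 - 120.168.27.255) does not contain 120.168.25.94
  120.168.88.0/22 (120.168.88.0 - 120.168.91.255) does not contain 120.168.25.94
  120.168.16.0/21 (120.168.16.0 - 120.168.23.255) does not contain 120.168.25.94
  120.168.144.0/20 (120.168.144.0 - 120.168.159.255) does not contain 120.168.25.94
  120.168.128.0/19 (120.168.128.0 - 120.168.159.255) does not contain 120.168.25.94
Longest matching prefix is /18 -> next hop R21.

R21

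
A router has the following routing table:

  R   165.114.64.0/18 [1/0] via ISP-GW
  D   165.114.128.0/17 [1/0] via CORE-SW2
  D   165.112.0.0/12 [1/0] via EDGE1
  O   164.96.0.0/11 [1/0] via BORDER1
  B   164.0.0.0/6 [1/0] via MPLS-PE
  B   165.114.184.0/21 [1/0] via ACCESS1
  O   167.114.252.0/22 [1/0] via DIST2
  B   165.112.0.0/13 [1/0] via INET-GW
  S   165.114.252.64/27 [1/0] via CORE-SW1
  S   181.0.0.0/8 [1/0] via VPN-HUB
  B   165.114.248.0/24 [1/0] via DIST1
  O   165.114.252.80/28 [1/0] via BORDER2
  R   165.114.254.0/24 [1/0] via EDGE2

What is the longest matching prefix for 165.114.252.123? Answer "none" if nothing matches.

Entries matching 165.114.252.123:
  164.0.0.0/6 (164.0.0.0 - 167.255.255.255)
  165.112.0.0/12 (165.112.0.0 - 165.127.255.255)
  165.112.0.0/13 (165.112.0.0 - 165.119.255.255)
  165.114.128.0/17 (165.114.128.0 - 165.114.255.255)
Most specific is 165.114.128.0/17.

165.114.128.0/17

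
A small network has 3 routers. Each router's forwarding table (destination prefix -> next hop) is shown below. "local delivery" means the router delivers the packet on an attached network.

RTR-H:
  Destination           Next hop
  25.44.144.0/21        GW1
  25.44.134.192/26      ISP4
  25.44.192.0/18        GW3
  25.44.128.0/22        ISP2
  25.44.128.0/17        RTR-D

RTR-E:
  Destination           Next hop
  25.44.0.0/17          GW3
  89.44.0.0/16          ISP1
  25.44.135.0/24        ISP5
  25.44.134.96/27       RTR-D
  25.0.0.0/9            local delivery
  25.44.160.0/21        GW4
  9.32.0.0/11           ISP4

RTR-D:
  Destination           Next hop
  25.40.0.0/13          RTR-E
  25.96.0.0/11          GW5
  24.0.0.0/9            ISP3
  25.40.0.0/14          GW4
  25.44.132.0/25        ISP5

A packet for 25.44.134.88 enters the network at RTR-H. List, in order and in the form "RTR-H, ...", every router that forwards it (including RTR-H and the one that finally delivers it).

RTR-H, RTR-D, RTR-E

At RTR-H: longest match for 25.44.134.88 is 25.44.128.0/17 -> RTR-D
At RTR-D: longest match for 25.44.134.88 is 25.40.0.0/13 -> RTR-E
At RTR-E: longest match for 25.44.134.88 is 25.0.0.0/9 -> local delivery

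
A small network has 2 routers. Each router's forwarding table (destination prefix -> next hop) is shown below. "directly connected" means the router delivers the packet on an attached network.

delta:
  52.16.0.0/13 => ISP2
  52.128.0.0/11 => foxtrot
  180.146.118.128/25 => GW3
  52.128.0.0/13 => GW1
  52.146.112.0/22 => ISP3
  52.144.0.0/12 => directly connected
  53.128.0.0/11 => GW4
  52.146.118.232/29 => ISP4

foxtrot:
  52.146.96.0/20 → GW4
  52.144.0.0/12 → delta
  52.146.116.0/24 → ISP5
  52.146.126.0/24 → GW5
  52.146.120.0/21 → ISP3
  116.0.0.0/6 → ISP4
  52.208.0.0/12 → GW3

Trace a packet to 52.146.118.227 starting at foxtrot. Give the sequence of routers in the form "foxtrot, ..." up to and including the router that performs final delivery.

foxtrot, delta

At foxtrot: longest match for 52.146.118.227 is 52.144.0.0/12 -> delta
At delta: longest match for 52.146.118.227 is 52.144.0.0/12 -> directly connected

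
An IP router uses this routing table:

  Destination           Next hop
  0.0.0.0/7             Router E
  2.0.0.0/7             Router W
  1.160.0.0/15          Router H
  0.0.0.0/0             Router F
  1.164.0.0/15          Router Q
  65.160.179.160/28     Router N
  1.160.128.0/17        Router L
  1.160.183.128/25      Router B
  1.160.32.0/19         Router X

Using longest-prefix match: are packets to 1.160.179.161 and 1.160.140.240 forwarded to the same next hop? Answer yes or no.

yes

1.160.179.161: longest match 1.160.128.0/17 -> Router L
1.160.140.240: longest match 1.160.128.0/17 -> Router L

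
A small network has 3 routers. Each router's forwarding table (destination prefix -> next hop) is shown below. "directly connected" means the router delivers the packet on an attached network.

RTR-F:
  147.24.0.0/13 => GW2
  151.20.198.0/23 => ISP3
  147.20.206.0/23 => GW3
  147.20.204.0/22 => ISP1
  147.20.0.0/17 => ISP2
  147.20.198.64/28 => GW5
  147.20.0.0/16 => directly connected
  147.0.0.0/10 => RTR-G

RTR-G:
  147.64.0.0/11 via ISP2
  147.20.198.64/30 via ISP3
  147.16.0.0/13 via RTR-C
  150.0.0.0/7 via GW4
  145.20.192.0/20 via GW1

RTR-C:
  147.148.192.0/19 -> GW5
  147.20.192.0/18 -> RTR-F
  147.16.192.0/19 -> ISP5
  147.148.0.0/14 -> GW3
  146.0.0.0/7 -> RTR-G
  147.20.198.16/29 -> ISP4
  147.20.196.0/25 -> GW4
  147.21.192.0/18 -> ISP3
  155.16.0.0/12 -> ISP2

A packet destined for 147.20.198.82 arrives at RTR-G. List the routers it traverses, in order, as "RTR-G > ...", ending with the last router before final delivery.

At RTR-G: longest match for 147.20.198.82 is 147.16.0.0/13 -> RTR-C
At RTR-C: longest match for 147.20.198.82 is 147.20.192.0/18 -> RTR-F
At RTR-F: longest match for 147.20.198.82 is 147.20.0.0/16 -> directly connected

RTR-G > RTR-C > RTR-F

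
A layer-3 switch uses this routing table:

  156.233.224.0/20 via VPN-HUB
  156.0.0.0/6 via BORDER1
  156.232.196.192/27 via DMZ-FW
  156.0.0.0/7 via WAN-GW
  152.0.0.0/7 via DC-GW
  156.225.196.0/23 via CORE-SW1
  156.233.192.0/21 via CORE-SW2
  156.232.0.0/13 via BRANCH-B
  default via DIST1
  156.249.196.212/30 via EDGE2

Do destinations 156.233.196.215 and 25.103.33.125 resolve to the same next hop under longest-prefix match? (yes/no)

no

156.233.196.215: longest match 156.233.192.0/21 -> CORE-SW2
25.103.33.125: longest match 0.0.0.0/0 -> DIST1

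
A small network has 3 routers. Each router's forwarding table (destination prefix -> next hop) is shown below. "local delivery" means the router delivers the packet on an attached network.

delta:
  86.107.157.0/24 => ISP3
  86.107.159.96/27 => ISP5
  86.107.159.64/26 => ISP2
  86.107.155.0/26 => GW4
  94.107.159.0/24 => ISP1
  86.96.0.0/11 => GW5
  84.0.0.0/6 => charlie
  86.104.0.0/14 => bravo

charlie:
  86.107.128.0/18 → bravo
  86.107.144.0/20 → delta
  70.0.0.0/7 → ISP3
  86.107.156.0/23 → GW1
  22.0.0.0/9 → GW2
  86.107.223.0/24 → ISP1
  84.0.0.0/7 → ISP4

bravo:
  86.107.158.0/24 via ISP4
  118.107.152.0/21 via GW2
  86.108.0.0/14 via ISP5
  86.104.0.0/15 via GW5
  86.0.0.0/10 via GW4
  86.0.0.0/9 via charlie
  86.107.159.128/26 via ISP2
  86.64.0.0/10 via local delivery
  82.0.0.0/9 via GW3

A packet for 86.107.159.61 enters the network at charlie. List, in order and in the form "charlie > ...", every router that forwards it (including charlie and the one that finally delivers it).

At charlie: longest match for 86.107.159.61 is 86.107.144.0/20 -> delta
At delta: longest match for 86.107.159.61 is 86.104.0.0/14 -> bravo
At bravo: longest match for 86.107.159.61 is 86.64.0.0/10 -> local delivery

charlie > delta > bravo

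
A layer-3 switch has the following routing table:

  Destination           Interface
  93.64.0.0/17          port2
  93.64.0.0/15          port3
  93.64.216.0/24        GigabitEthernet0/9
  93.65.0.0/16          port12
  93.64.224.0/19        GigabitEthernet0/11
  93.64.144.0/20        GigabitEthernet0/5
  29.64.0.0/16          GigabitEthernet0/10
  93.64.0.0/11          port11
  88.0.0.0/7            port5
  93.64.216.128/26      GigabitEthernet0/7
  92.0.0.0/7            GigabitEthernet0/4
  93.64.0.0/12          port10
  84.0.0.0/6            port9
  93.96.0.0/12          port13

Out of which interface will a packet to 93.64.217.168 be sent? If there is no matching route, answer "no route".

port3

Routes whose prefix contains 93.64.217.168:
  92.0.0.0/7 (92.0.0.0 - 93.255.255.255) -> GigabitEthernet0/4
  93.64.0.0/11 (93.64.0.0 - 93.95.255.255) -> port11
  93.64.0.0/12 (93.64.0.0 - 93.79.255.255) -> port10
  93.64.0.0/15 (93.64.0.0 - 93.65.255.255) -> port3
More-specific entries that do NOT match:
  93.64.216.128/26 (93.64.216.128 - 93.64.216.191) does not contain 93.64.217.168
  93.64.216.0/24 (93.64.216.0 - 93.64.216.255) does not contain 93.64.217.168
  93.64.144.0/20 (93.64.144.0 - 93.64.159.255) does not contain 93.64.217.168
  93.64.224.0/19 (93.64.224.0 - 93.64.255.255) does not contain 93.64.217.168
  93.64.0.0/17 (93.64.0.0 - 93.64.127.255) does not contain 93.64.217.168
  93.65.0.0/16 (93.65.0.0 - 93.65.255.255) does not contain 93.64.217.168
  29.64.0.0/16 (29.64.0.0 - 29.64.255.255) does not contain 93.64.217.168
Longest matching prefix is /15 -> interface port3.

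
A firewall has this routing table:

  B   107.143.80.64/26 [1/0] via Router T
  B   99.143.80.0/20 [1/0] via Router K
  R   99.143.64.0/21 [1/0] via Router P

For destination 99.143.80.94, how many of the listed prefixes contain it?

Prefixes containing 99.143.80.94:
  99.143.80.0/20 (99.143.80.0 - 99.143.95.255)
Total matching entries: 1.

1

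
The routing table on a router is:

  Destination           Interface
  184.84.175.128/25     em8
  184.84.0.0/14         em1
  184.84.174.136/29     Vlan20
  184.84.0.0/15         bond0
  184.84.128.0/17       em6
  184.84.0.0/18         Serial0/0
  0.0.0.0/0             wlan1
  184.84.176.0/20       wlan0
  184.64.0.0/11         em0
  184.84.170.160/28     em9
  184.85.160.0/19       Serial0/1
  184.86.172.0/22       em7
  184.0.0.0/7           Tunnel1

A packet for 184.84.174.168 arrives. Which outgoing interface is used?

em6

Routes whose prefix contains 184.84.174.168:
  0.0.0.0/0 (default, matches everything) -> wlan1
  184.0.0.0/7 (184.0.0.0 - 185.255.255.255) -> Tunnel1
  184.64.0.0/11 (184.64.0.0 - 184.95.255.255) -> em0
  184.84.0.0/14 (184.84.0.0 - 184.87.255.255) -> em1
  184.84.0.0/15 (184.84.0.0 - 184.85.255.255) -> bond0
  184.84.128.0/17 (184.84.128.0 - 184.84.255.255) -> em6
More-specific entries that do NOT match:
  184.84.174.136/29 (184.84.174.136 - 184.84.174.143) does not contain 184.84.174.168
  184.84.170.160/28 (184.84.170.160 - 184.84.170.175) does not contain 184.84.174.168
  184.84.175.128/25 (184.84.175.128 - 184.84.175.255) does not contain 184.84.174.168
  184.86.172.0/22 (184.86.172.0 - 184.86.175.255) does not contain 184.84.174.168
  184.84.176.0/20 (184.84.176.0 - 184.84.191.255) does not contain 184.84.174.168
  184.85.160.0/19 (184.85.160.0 - 184.85.191.255) does not contain 184.84.174.168
  184.84.0.0/18 (184.84.0.0 - 184.84.63.255) does not contain 184.84.174.168
Longest matching prefix is /17 -> interface em6.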